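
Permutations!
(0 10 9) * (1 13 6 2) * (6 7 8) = (0 10 9)(1 13 7 8 6 2) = [10, 13, 1, 3, 4, 5, 2, 8, 6, 0, 9, 11, 12, 7]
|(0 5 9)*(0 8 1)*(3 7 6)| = 15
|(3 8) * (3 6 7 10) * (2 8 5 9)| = |(2 8 6 7 10 3 5 9)| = 8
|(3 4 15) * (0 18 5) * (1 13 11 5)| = |(0 18 1 13 11 5)(3 4 15)| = 6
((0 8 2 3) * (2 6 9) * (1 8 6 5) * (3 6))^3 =(9)(0 3)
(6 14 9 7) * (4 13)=(4 13)(6 14 9 7)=[0, 1, 2, 3, 13, 5, 14, 6, 8, 7, 10, 11, 12, 4, 9]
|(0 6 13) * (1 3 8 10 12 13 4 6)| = |(0 1 3 8 10 12 13)(4 6)| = 14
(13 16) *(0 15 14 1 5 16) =[15, 5, 2, 3, 4, 16, 6, 7, 8, 9, 10, 11, 12, 0, 1, 14, 13] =(0 15 14 1 5 16 13)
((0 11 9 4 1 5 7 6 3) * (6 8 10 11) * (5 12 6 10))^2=(0 11 4 12 3 10 9 1 6)(5 8 7)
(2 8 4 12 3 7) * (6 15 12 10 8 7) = (2 7)(3 6 15 12)(4 10 8) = [0, 1, 7, 6, 10, 5, 15, 2, 4, 9, 8, 11, 3, 13, 14, 12]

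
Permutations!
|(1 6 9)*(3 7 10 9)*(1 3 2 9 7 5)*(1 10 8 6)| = 8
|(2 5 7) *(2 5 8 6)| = 6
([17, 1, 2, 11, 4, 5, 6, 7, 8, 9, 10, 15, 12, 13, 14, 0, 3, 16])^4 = [11, 1, 2, 17, 4, 5, 6, 7, 8, 9, 10, 16, 12, 13, 14, 3, 0, 15]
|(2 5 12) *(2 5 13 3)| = 6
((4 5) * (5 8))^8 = (4 5 8)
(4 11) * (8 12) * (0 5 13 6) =(0 5 13 6)(4 11)(8 12) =[5, 1, 2, 3, 11, 13, 0, 7, 12, 9, 10, 4, 8, 6]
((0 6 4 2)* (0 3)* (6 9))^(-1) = ((0 9 6 4 2 3))^(-1) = (0 3 2 4 6 9)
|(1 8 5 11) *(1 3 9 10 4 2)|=|(1 8 5 11 3 9 10 4 2)|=9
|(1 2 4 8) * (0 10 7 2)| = |(0 10 7 2 4 8 1)| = 7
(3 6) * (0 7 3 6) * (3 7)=(7)(0 3)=[3, 1, 2, 0, 4, 5, 6, 7]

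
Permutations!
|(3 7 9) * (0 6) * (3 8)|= 4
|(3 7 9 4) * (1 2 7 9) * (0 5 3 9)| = |(0 5 3)(1 2 7)(4 9)| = 6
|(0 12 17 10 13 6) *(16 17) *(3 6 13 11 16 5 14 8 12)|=|(0 3 6)(5 14 8 12)(10 11 16 17)|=12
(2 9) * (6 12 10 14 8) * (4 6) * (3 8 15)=(2 9)(3 8 4 6 12 10 14 15)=[0, 1, 9, 8, 6, 5, 12, 7, 4, 2, 14, 11, 10, 13, 15, 3]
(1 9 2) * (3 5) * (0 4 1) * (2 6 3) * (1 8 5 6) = (0 4 8 5 2)(1 9)(3 6) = [4, 9, 0, 6, 8, 2, 3, 7, 5, 1]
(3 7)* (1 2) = [0, 2, 1, 7, 4, 5, 6, 3] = (1 2)(3 7)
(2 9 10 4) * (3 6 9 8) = [0, 1, 8, 6, 2, 5, 9, 7, 3, 10, 4] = (2 8 3 6 9 10 4)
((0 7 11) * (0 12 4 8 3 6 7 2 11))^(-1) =((0 2 11 12 4 8 3 6 7))^(-1) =(0 7 6 3 8 4 12 11 2)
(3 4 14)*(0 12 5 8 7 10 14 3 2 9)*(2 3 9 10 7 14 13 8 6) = (0 12 5 6 2 10 13 8 14 3 4 9) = [12, 1, 10, 4, 9, 6, 2, 7, 14, 0, 13, 11, 5, 8, 3]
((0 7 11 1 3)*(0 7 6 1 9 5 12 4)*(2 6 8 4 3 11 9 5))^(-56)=(0 8 4)(1 2 7 12 11 6 9 3 5)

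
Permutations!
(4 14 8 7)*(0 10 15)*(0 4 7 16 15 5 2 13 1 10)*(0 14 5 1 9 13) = (0 14 8 16 15 4 5 2)(1 10)(9 13) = [14, 10, 0, 3, 5, 2, 6, 7, 16, 13, 1, 11, 12, 9, 8, 4, 15]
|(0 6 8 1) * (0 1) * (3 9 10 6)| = |(0 3 9 10 6 8)| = 6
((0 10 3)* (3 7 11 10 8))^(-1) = (0 3 8)(7 10 11)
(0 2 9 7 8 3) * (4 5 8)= [2, 1, 9, 0, 5, 8, 6, 4, 3, 7]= (0 2 9 7 4 5 8 3)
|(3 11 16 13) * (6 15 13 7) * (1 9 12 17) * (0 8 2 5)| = 28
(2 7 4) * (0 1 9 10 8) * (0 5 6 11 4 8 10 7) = [1, 9, 0, 3, 2, 6, 11, 8, 5, 7, 10, 4] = (0 1 9 7 8 5 6 11 4 2)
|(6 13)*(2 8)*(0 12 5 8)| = 10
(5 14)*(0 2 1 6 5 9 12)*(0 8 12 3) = [2, 6, 1, 0, 4, 14, 5, 7, 12, 3, 10, 11, 8, 13, 9] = (0 2 1 6 5 14 9 3)(8 12)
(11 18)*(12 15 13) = (11 18)(12 15 13) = [0, 1, 2, 3, 4, 5, 6, 7, 8, 9, 10, 18, 15, 12, 14, 13, 16, 17, 11]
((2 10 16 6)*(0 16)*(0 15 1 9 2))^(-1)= ((0 16 6)(1 9 2 10 15))^(-1)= (0 6 16)(1 15 10 2 9)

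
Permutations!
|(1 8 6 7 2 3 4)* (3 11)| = |(1 8 6 7 2 11 3 4)| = 8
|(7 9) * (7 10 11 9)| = |(9 10 11)| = 3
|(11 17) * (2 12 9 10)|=4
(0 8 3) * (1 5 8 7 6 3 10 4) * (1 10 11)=[7, 5, 2, 0, 10, 8, 3, 6, 11, 9, 4, 1]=(0 7 6 3)(1 5 8 11)(4 10)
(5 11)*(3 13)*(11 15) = (3 13)(5 15 11) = [0, 1, 2, 13, 4, 15, 6, 7, 8, 9, 10, 5, 12, 3, 14, 11]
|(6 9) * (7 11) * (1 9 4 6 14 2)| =4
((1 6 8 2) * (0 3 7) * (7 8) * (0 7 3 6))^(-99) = (0 8)(1 3)(2 6)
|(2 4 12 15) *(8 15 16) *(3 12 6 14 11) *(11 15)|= |(2 4 6 14 15)(3 12 16 8 11)|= 5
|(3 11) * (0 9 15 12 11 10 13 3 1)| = |(0 9 15 12 11 1)(3 10 13)| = 6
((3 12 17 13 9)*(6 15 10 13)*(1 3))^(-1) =(1 9 13 10 15 6 17 12 3)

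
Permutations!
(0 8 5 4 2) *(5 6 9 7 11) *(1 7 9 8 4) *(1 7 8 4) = (0 1 8 6 4 2)(5 7 11) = [1, 8, 0, 3, 2, 7, 4, 11, 6, 9, 10, 5]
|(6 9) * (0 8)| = |(0 8)(6 9)| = 2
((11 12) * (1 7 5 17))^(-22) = ((1 7 5 17)(11 12))^(-22) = (1 5)(7 17)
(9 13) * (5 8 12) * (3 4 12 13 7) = (3 4 12 5 8 13 9 7) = [0, 1, 2, 4, 12, 8, 6, 3, 13, 7, 10, 11, 5, 9]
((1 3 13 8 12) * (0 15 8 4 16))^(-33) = (0 12 13)(1 4 15)(3 16 8)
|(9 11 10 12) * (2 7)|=4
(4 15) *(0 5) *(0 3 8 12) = (0 5 3 8 12)(4 15) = [5, 1, 2, 8, 15, 3, 6, 7, 12, 9, 10, 11, 0, 13, 14, 4]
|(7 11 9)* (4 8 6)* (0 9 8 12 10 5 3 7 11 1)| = |(0 9 11 8 6 4 12 10 5 3 7 1)| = 12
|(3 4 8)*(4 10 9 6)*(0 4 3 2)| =4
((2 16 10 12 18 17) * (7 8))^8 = (2 10 18)(12 17 16)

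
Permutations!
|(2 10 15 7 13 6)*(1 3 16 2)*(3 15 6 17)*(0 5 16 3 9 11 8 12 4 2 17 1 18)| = 52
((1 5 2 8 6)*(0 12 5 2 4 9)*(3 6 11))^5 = (12)(1 6 3 11 8 2)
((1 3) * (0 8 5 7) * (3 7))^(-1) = (0 7 1 3 5 8)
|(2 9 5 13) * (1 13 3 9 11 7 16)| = |(1 13 2 11 7 16)(3 9 5)| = 6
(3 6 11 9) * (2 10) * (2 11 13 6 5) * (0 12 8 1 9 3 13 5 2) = (0 12 8 1 9 13 6 5)(2 10 11 3) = [12, 9, 10, 2, 4, 0, 5, 7, 1, 13, 11, 3, 8, 6]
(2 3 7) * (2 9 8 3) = (3 7 9 8) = [0, 1, 2, 7, 4, 5, 6, 9, 3, 8]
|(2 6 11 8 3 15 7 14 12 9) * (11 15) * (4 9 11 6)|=24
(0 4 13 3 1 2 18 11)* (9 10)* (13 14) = (0 4 14 13 3 1 2 18 11)(9 10) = [4, 2, 18, 1, 14, 5, 6, 7, 8, 10, 9, 0, 12, 3, 13, 15, 16, 17, 11]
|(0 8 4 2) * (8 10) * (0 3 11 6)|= |(0 10 8 4 2 3 11 6)|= 8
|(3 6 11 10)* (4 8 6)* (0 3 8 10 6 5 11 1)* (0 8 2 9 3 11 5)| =|(0 11 6 1 8)(2 9 3 4 10)| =5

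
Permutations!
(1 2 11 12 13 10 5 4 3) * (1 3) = (1 2 11 12 13 10 5 4) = [0, 2, 11, 3, 1, 4, 6, 7, 8, 9, 5, 12, 13, 10]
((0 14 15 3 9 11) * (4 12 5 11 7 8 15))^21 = (0 12)(3 9 7 8 15)(4 11)(5 14)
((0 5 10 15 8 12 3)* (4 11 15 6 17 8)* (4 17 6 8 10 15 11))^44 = (0 10)(3 17)(5 8)(12 15)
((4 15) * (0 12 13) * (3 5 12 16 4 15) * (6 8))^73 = ((0 16 4 3 5 12 13)(6 8))^73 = (0 3 13 4 12 16 5)(6 8)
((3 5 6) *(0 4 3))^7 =(0 3 6 4 5)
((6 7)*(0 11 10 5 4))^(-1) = (0 4 5 10 11)(6 7)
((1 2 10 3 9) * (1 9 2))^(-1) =((2 10 3))^(-1) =(2 3 10)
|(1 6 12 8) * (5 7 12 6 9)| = 6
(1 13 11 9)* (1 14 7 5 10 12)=(1 13 11 9 14 7 5 10 12)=[0, 13, 2, 3, 4, 10, 6, 5, 8, 14, 12, 9, 1, 11, 7]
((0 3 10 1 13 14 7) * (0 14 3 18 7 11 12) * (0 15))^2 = (0 7 11 15 18 14 12)(1 3)(10 13)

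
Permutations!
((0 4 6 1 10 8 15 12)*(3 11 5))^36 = (0 10)(1 12)(4 8)(6 15)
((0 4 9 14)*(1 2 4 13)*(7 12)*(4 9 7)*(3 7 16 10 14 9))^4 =(0 3 16 13 7 10 1 12 14 2 4)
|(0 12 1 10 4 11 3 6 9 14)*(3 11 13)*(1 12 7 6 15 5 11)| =40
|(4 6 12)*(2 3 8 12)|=|(2 3 8 12 4 6)|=6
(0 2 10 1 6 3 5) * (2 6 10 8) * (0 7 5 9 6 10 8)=[10, 8, 0, 9, 4, 7, 3, 5, 2, 6, 1]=(0 10 1 8 2)(3 9 6)(5 7)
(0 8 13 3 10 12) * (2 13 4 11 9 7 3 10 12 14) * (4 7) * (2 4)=(0 8 7 3 12)(2 13 10 14 4 11 9)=[8, 1, 13, 12, 11, 5, 6, 3, 7, 2, 14, 9, 0, 10, 4]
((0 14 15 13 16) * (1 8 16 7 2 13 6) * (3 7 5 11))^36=((0 14 15 6 1 8 16)(2 13 5 11 3 7))^36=(0 14 15 6 1 8 16)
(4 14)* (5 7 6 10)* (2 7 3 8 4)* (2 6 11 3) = [0, 1, 7, 8, 14, 2, 10, 11, 4, 9, 5, 3, 12, 13, 6] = (2 7 11 3 8 4 14 6 10 5)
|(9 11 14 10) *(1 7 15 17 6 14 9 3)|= |(1 7 15 17 6 14 10 3)(9 11)|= 8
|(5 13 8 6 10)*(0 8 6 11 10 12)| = 8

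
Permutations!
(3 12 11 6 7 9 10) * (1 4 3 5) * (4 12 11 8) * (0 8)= (0 8 4 3 11 6 7 9 10 5 1 12)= [8, 12, 2, 11, 3, 1, 7, 9, 4, 10, 5, 6, 0]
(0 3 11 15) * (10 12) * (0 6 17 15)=(0 3 11)(6 17 15)(10 12)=[3, 1, 2, 11, 4, 5, 17, 7, 8, 9, 12, 0, 10, 13, 14, 6, 16, 15]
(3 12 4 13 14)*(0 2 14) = (0 2 14 3 12 4 13) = [2, 1, 14, 12, 13, 5, 6, 7, 8, 9, 10, 11, 4, 0, 3]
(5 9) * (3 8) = (3 8)(5 9) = [0, 1, 2, 8, 4, 9, 6, 7, 3, 5]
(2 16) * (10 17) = (2 16)(10 17) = [0, 1, 16, 3, 4, 5, 6, 7, 8, 9, 17, 11, 12, 13, 14, 15, 2, 10]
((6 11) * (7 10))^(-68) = (11)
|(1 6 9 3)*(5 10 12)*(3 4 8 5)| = |(1 6 9 4 8 5 10 12 3)| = 9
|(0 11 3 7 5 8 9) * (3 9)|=|(0 11 9)(3 7 5 8)|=12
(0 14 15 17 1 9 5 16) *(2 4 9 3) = (0 14 15 17 1 3 2 4 9 5 16) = [14, 3, 4, 2, 9, 16, 6, 7, 8, 5, 10, 11, 12, 13, 15, 17, 0, 1]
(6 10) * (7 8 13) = (6 10)(7 8 13) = [0, 1, 2, 3, 4, 5, 10, 8, 13, 9, 6, 11, 12, 7]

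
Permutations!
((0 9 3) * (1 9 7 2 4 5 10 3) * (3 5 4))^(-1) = ((0 7 2 3)(1 9)(5 10))^(-1) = (0 3 2 7)(1 9)(5 10)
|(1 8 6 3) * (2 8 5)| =|(1 5 2 8 6 3)| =6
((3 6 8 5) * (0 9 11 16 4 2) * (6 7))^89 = ((0 9 11 16 4 2)(3 7 6 8 5))^89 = (0 2 4 16 11 9)(3 5 8 6 7)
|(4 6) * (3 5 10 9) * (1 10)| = |(1 10 9 3 5)(4 6)| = 10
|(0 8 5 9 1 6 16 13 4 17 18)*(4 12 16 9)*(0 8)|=15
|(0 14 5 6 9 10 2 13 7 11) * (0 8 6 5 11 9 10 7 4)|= 18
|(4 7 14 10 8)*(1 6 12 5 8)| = 9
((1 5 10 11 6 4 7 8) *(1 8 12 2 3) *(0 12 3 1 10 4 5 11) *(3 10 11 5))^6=(0 7 5 2)(1 12 10 4)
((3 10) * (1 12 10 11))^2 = (1 10 11 12 3)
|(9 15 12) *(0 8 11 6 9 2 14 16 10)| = |(0 8 11 6 9 15 12 2 14 16 10)| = 11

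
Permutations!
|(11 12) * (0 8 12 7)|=5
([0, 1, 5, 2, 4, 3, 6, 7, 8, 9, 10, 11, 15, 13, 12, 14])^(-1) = (2 3 5)(12 14 15)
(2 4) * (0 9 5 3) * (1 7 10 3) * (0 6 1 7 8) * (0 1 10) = (0 9 5 7)(1 8)(2 4)(3 6 10) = [9, 8, 4, 6, 2, 7, 10, 0, 1, 5, 3]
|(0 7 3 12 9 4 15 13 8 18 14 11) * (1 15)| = |(0 7 3 12 9 4 1 15 13 8 18 14 11)| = 13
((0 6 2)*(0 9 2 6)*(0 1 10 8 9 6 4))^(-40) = ((0 1 10 8 9 2 6 4))^(-40) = (10)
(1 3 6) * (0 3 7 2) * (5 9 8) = (0 3 6 1 7 2)(5 9 8) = [3, 7, 0, 6, 4, 9, 1, 2, 5, 8]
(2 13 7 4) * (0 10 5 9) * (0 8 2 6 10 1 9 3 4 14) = (0 1 9 8 2 13 7 14)(3 4 6 10 5) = [1, 9, 13, 4, 6, 3, 10, 14, 2, 8, 5, 11, 12, 7, 0]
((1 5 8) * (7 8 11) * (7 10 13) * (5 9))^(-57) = ((1 9 5 11 10 13 7 8))^(-57) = (1 8 7 13 10 11 5 9)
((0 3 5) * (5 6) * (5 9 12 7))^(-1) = (0 5 7 12 9 6 3)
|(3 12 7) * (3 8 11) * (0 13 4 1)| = 20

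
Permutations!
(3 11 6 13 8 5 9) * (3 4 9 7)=(3 11 6 13 8 5 7)(4 9)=[0, 1, 2, 11, 9, 7, 13, 3, 5, 4, 10, 6, 12, 8]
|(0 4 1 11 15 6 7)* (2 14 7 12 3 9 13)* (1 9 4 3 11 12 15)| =24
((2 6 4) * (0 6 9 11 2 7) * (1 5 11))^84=((0 6 4 7)(1 5 11 2 9))^84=(1 9 2 11 5)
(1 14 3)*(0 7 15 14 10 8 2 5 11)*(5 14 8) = [7, 10, 14, 1, 4, 11, 6, 15, 2, 9, 5, 0, 12, 13, 3, 8] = (0 7 15 8 2 14 3 1 10 5 11)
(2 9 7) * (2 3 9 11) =(2 11)(3 9 7) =[0, 1, 11, 9, 4, 5, 6, 3, 8, 7, 10, 2]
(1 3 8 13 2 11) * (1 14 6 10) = (1 3 8 13 2 11 14 6 10) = [0, 3, 11, 8, 4, 5, 10, 7, 13, 9, 1, 14, 12, 2, 6]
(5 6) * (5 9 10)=(5 6 9 10)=[0, 1, 2, 3, 4, 6, 9, 7, 8, 10, 5]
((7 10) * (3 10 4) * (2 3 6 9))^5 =(2 6 7 3 9 4 10)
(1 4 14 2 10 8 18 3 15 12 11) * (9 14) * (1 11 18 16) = (1 4 9 14 2 10 8 16)(3 15 12 18) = [0, 4, 10, 15, 9, 5, 6, 7, 16, 14, 8, 11, 18, 13, 2, 12, 1, 17, 3]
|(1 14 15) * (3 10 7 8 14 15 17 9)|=|(1 15)(3 10 7 8 14 17 9)|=14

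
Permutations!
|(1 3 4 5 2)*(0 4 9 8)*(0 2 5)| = |(0 4)(1 3 9 8 2)| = 10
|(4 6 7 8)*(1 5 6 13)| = |(1 5 6 7 8 4 13)| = 7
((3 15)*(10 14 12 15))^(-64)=((3 10 14 12 15))^(-64)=(3 10 14 12 15)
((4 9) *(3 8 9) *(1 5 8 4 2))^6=(1 5 8 9 2)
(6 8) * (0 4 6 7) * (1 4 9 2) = (0 9 2 1 4 6 8 7) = [9, 4, 1, 3, 6, 5, 8, 0, 7, 2]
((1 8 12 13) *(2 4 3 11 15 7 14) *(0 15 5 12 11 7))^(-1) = ((0 15)(1 8 11 5 12 13)(2 4 3 7 14))^(-1) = (0 15)(1 13 12 5 11 8)(2 14 7 3 4)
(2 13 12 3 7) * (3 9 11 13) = (2 3 7)(9 11 13 12) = [0, 1, 3, 7, 4, 5, 6, 2, 8, 11, 10, 13, 9, 12]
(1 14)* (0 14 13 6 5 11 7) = [14, 13, 2, 3, 4, 11, 5, 0, 8, 9, 10, 7, 12, 6, 1] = (0 14 1 13 6 5 11 7)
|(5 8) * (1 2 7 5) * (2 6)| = 6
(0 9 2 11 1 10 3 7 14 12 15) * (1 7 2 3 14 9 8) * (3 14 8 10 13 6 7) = [10, 13, 11, 2, 4, 5, 7, 9, 1, 14, 8, 3, 15, 6, 12, 0] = (0 10 8 1 13 6 7 9 14 12 15)(2 11 3)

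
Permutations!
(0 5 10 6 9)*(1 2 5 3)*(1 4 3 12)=[12, 2, 5, 4, 3, 10, 9, 7, 8, 0, 6, 11, 1]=(0 12 1 2 5 10 6 9)(3 4)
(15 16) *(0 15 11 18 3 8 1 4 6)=[15, 4, 2, 8, 6, 5, 0, 7, 1, 9, 10, 18, 12, 13, 14, 16, 11, 17, 3]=(0 15 16 11 18 3 8 1 4 6)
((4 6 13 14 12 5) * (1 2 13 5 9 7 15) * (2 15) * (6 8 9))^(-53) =((1 15)(2 13 14 12 6 5 4 8 9 7))^(-53) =(1 15)(2 8 6 13 9 5 14 7 4 12)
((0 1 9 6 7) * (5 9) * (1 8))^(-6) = (0 8 1 5 9 6 7)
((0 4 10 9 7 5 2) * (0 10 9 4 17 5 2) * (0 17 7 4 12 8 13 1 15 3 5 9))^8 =(0 15 2 5 12 9 13)(1 7 3 10 17 8 4)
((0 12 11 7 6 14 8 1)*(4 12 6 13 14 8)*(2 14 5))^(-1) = ((0 6 8 1)(2 14 4 12 11 7 13 5))^(-1) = (0 1 8 6)(2 5 13 7 11 12 4 14)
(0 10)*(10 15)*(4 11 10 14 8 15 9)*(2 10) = (0 9 4 11 2 10)(8 15 14) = [9, 1, 10, 3, 11, 5, 6, 7, 15, 4, 0, 2, 12, 13, 8, 14]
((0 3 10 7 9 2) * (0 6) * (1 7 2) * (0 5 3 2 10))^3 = (10)(0 5 2 3 6)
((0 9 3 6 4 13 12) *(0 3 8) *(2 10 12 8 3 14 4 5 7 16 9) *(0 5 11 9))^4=(0 14 5 2 4 7 10 13 16 12 8)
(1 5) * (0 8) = (0 8)(1 5) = [8, 5, 2, 3, 4, 1, 6, 7, 0]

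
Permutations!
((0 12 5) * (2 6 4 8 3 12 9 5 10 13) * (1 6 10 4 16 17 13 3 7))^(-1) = ((0 9 5)(1 6 16 17 13 2 10 3 12 4 8 7))^(-1) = (0 5 9)(1 7 8 4 12 3 10 2 13 17 16 6)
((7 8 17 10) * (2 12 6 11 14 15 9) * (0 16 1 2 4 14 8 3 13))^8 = (0 17 2 3 11 16 10 12 13 8 1 7 6)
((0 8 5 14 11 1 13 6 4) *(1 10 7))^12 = ((0 8 5 14 11 10 7 1 13 6 4))^12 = (0 8 5 14 11 10 7 1 13 6 4)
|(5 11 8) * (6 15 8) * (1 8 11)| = 3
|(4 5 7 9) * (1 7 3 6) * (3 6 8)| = |(1 7 9 4 5 6)(3 8)| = 6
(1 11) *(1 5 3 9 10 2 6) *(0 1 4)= (0 1 11 5 3 9 10 2 6 4)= [1, 11, 6, 9, 0, 3, 4, 7, 8, 10, 2, 5]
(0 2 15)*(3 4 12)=(0 2 15)(3 4 12)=[2, 1, 15, 4, 12, 5, 6, 7, 8, 9, 10, 11, 3, 13, 14, 0]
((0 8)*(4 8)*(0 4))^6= ((4 8))^6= (8)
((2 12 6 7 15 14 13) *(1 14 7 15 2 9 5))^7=((1 14 13 9 5)(2 12 6 15 7))^7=(1 13 5 14 9)(2 6 7 12 15)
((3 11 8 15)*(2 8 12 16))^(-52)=(2 11 8 12 15 16 3)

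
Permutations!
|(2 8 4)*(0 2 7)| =|(0 2 8 4 7)| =5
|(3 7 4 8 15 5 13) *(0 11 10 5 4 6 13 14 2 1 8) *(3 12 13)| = |(0 11 10 5 14 2 1 8 15 4)(3 7 6)(12 13)| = 30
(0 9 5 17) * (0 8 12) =(0 9 5 17 8 12) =[9, 1, 2, 3, 4, 17, 6, 7, 12, 5, 10, 11, 0, 13, 14, 15, 16, 8]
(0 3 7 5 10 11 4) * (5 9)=(0 3 7 9 5 10 11 4)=[3, 1, 2, 7, 0, 10, 6, 9, 8, 5, 11, 4]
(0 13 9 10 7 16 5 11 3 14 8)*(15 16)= (0 13 9 10 7 15 16 5 11 3 14 8)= [13, 1, 2, 14, 4, 11, 6, 15, 0, 10, 7, 3, 12, 9, 8, 16, 5]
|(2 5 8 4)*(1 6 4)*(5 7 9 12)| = 9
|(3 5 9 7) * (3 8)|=5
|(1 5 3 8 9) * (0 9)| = 6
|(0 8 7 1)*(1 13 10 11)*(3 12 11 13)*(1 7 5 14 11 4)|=|(0 8 5 14 11 7 3 12 4 1)(10 13)|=10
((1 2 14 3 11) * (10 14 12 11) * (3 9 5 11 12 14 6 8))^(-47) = ((1 2 14 9 5 11)(3 10 6 8))^(-47) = (1 2 14 9 5 11)(3 10 6 8)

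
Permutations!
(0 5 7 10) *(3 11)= (0 5 7 10)(3 11)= [5, 1, 2, 11, 4, 7, 6, 10, 8, 9, 0, 3]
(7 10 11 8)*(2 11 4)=(2 11 8 7 10 4)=[0, 1, 11, 3, 2, 5, 6, 10, 7, 9, 4, 8]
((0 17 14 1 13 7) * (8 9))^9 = ((0 17 14 1 13 7)(8 9))^9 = (0 1)(7 14)(8 9)(13 17)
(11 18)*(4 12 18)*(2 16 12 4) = [0, 1, 16, 3, 4, 5, 6, 7, 8, 9, 10, 2, 18, 13, 14, 15, 12, 17, 11] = (2 16 12 18 11)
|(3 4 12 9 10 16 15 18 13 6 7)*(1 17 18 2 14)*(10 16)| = 14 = |(1 17 18 13 6 7 3 4 12 9 16 15 2 14)|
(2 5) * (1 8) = (1 8)(2 5) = [0, 8, 5, 3, 4, 2, 6, 7, 1]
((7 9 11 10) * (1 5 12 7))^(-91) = ((1 5 12 7 9 11 10))^(-91) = (12)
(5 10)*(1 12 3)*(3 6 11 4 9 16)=(1 12 6 11 4 9 16 3)(5 10)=[0, 12, 2, 1, 9, 10, 11, 7, 8, 16, 5, 4, 6, 13, 14, 15, 3]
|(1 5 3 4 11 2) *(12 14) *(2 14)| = 8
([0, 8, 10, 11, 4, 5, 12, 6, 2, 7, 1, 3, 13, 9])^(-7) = [0, 8, 10, 11, 4, 5, 9, 13, 2, 12, 1, 3, 7, 6]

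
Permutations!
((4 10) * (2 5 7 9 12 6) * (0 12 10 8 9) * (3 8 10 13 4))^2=(0 6 5)(2 7 12)(3 9 4)(8 13 10)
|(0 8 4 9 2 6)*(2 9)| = |(9)(0 8 4 2 6)| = 5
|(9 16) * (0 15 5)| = |(0 15 5)(9 16)| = 6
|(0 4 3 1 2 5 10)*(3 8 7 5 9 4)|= 10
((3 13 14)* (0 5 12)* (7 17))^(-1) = (0 12 5)(3 14 13)(7 17) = ((0 5 12)(3 13 14)(7 17))^(-1)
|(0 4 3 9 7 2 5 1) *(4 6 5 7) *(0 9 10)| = |(0 6 5 1 9 4 3 10)(2 7)| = 8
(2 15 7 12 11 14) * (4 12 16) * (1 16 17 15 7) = (1 16 4 12 11 14 2 7 17 15) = [0, 16, 7, 3, 12, 5, 6, 17, 8, 9, 10, 14, 11, 13, 2, 1, 4, 15]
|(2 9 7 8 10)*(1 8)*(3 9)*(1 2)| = |(1 8 10)(2 3 9 7)| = 12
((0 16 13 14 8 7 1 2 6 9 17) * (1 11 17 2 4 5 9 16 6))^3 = (0 13 7)(1 9 4 2 5)(6 14 11)(8 17 16)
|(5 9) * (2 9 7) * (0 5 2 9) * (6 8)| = 10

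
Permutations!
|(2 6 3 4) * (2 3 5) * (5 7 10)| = 10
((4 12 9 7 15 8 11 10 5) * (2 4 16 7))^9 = (2 4 12 9)(5 7 8 10 16 15 11)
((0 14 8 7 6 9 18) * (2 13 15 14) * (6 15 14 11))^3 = (0 14 15 9 2 8 11 18 13 7 6)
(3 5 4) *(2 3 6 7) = (2 3 5 4 6 7) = [0, 1, 3, 5, 6, 4, 7, 2]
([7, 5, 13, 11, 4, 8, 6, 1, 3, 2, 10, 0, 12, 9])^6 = (13)(0 11 3 8 5 1 7)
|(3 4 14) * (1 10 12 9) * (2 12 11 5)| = |(1 10 11 5 2 12 9)(3 4 14)| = 21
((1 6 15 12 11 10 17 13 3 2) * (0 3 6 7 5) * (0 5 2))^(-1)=(0 3)(1 2 7)(6 13 17 10 11 12 15)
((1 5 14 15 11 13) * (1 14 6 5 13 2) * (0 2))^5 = (0 15 13 2 11 14 1)(5 6)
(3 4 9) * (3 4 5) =(3 5)(4 9) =[0, 1, 2, 5, 9, 3, 6, 7, 8, 4]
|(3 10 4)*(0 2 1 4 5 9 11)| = 9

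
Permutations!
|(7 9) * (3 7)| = 3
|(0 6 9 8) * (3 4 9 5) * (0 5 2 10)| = 20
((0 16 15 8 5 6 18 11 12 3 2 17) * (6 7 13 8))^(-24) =(0 12 15 2 18)(3 6 17 11 16)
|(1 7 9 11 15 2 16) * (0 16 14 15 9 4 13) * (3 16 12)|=|(0 12 3 16 1 7 4 13)(2 14 15)(9 11)|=24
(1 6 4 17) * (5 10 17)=(1 6 4 5 10 17)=[0, 6, 2, 3, 5, 10, 4, 7, 8, 9, 17, 11, 12, 13, 14, 15, 16, 1]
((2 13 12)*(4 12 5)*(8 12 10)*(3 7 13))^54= (13)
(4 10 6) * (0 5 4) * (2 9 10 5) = [2, 1, 9, 3, 5, 4, 0, 7, 8, 10, 6] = (0 2 9 10 6)(4 5)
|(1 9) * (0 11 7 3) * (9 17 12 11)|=8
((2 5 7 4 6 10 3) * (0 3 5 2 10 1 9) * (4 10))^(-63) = ((0 3 4 6 1 9)(5 7 10))^(-63) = (10)(0 6)(1 3)(4 9)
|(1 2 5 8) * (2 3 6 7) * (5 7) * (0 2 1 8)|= 7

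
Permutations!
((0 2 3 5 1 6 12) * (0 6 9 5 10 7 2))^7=((1 9 5)(2 3 10 7)(6 12))^7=(1 9 5)(2 7 10 3)(6 12)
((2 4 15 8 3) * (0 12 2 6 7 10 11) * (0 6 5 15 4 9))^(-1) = (0 9 2 12)(3 8 15 5)(6 11 10 7)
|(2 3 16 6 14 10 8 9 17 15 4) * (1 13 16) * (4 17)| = |(1 13 16 6 14 10 8 9 4 2 3)(15 17)| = 22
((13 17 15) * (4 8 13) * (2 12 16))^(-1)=(2 16 12)(4 15 17 13 8)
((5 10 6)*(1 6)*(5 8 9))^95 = ((1 6 8 9 5 10))^95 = (1 10 5 9 8 6)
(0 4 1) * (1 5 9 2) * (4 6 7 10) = (0 6 7 10 4 5 9 2 1) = [6, 0, 1, 3, 5, 9, 7, 10, 8, 2, 4]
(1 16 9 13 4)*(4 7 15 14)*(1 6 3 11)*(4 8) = [0, 16, 2, 11, 6, 5, 3, 15, 4, 13, 10, 1, 12, 7, 8, 14, 9] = (1 16 9 13 7 15 14 8 4 6 3 11)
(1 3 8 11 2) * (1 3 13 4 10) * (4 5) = [0, 13, 3, 8, 10, 4, 6, 7, 11, 9, 1, 2, 12, 5] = (1 13 5 4 10)(2 3 8 11)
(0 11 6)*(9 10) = (0 11 6)(9 10) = [11, 1, 2, 3, 4, 5, 0, 7, 8, 10, 9, 6]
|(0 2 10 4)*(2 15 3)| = 6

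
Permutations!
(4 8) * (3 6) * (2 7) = [0, 1, 7, 6, 8, 5, 3, 2, 4] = (2 7)(3 6)(4 8)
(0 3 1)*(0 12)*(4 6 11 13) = [3, 12, 2, 1, 6, 5, 11, 7, 8, 9, 10, 13, 0, 4] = (0 3 1 12)(4 6 11 13)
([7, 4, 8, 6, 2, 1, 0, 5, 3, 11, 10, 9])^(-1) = (0 6 3 8 2 4 1 5 7)(9 11)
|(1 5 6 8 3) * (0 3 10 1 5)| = 7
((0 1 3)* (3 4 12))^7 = (0 4 3 1 12)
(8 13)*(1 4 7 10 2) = (1 4 7 10 2)(8 13) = [0, 4, 1, 3, 7, 5, 6, 10, 13, 9, 2, 11, 12, 8]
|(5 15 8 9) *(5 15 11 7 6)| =|(5 11 7 6)(8 9 15)| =12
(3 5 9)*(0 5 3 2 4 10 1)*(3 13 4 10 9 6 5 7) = (0 7 3 13 4 9 2 10 1)(5 6) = [7, 0, 10, 13, 9, 6, 5, 3, 8, 2, 1, 11, 12, 4]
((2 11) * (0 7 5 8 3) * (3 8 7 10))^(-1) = ((0 10 3)(2 11)(5 7))^(-1) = (0 3 10)(2 11)(5 7)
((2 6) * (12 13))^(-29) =(2 6)(12 13)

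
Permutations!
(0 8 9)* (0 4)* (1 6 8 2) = (0 2 1 6 8 9 4) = [2, 6, 1, 3, 0, 5, 8, 7, 9, 4]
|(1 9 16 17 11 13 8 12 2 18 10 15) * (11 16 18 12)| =30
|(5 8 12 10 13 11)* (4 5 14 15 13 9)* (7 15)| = |(4 5 8 12 10 9)(7 15 13 11 14)| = 30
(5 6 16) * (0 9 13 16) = (0 9 13 16 5 6) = [9, 1, 2, 3, 4, 6, 0, 7, 8, 13, 10, 11, 12, 16, 14, 15, 5]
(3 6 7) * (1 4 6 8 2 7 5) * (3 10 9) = (1 4 6 5)(2 7 10 9 3 8) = [0, 4, 7, 8, 6, 1, 5, 10, 2, 3, 9]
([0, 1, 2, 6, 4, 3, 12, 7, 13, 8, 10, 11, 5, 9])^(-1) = [0, 1, 2, 5, 4, 12, 3, 7, 9, 13, 10, 11, 6, 8]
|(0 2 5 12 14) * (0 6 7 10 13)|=|(0 2 5 12 14 6 7 10 13)|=9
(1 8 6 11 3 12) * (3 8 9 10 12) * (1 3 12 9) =(3 12)(6 11 8)(9 10) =[0, 1, 2, 12, 4, 5, 11, 7, 6, 10, 9, 8, 3]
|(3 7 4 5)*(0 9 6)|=|(0 9 6)(3 7 4 5)|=12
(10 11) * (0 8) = (0 8)(10 11) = [8, 1, 2, 3, 4, 5, 6, 7, 0, 9, 11, 10]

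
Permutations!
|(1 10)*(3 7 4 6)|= 4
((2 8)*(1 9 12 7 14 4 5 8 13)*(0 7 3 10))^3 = ((0 7 14 4 5 8 2 13 1 9 12 3 10))^3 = (0 4 2 9 10 14 8 1 3 7 5 13 12)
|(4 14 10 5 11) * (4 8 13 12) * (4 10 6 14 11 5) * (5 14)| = |(4 11 8 13 12 10)(5 14 6)| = 6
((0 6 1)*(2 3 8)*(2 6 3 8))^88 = (0 6 2)(1 8 3)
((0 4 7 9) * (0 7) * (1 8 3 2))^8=(9)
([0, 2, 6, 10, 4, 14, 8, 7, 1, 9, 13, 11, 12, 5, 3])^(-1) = (1 8 6 2)(3 14 5 13 10)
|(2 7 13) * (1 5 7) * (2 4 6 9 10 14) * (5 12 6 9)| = |(1 12 6 5 7 13 4 9 10 14 2)| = 11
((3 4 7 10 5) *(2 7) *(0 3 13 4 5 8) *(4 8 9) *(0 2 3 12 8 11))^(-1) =(0 11 13 5 3 4 9 10 7 2 8 12)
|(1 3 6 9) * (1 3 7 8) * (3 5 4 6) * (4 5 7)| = 6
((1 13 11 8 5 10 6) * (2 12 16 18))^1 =(1 13 11 8 5 10 6)(2 12 16 18)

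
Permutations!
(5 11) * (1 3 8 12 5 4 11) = (1 3 8 12 5)(4 11) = [0, 3, 2, 8, 11, 1, 6, 7, 12, 9, 10, 4, 5]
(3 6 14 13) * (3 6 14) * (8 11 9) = (3 14 13 6)(8 11 9) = [0, 1, 2, 14, 4, 5, 3, 7, 11, 8, 10, 9, 12, 6, 13]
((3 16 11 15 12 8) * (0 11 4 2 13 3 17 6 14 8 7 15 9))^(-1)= ((0 11 9)(2 13 3 16 4)(6 14 8 17)(7 15 12))^(-1)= (0 9 11)(2 4 16 3 13)(6 17 8 14)(7 12 15)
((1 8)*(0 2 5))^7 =(0 2 5)(1 8) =((0 2 5)(1 8))^7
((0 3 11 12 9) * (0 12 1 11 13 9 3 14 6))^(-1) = ((0 14 6)(1 11)(3 13 9 12))^(-1) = (0 6 14)(1 11)(3 12 9 13)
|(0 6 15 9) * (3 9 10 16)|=7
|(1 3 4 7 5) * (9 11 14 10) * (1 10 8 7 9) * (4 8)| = 12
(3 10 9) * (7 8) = (3 10 9)(7 8) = [0, 1, 2, 10, 4, 5, 6, 8, 7, 3, 9]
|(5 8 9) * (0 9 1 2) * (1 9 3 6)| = 15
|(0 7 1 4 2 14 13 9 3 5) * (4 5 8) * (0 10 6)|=42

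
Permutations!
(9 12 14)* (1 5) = (1 5)(9 12 14) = [0, 5, 2, 3, 4, 1, 6, 7, 8, 12, 10, 11, 14, 13, 9]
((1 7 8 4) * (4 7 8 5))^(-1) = ((1 8 7 5 4))^(-1) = (1 4 5 7 8)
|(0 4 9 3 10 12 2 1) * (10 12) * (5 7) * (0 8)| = |(0 4 9 3 12 2 1 8)(5 7)| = 8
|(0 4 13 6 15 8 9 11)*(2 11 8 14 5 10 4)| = |(0 2 11)(4 13 6 15 14 5 10)(8 9)| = 42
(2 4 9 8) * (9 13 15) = [0, 1, 4, 3, 13, 5, 6, 7, 2, 8, 10, 11, 12, 15, 14, 9] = (2 4 13 15 9 8)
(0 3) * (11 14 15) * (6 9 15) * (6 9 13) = (0 3)(6 13)(9 15 11 14) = [3, 1, 2, 0, 4, 5, 13, 7, 8, 15, 10, 14, 12, 6, 9, 11]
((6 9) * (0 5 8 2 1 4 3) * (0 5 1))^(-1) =((0 1 4 3 5 8 2)(6 9))^(-1) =(0 2 8 5 3 4 1)(6 9)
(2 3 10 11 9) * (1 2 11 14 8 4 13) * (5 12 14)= (1 2 3 10 5 12 14 8 4 13)(9 11)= [0, 2, 3, 10, 13, 12, 6, 7, 4, 11, 5, 9, 14, 1, 8]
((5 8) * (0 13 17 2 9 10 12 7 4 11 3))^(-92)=(0 7 2 3 12 17 11 10 13 4 9)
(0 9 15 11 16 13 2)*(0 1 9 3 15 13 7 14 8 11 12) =(0 3 15 12)(1 9 13 2)(7 14 8 11 16) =[3, 9, 1, 15, 4, 5, 6, 14, 11, 13, 10, 16, 0, 2, 8, 12, 7]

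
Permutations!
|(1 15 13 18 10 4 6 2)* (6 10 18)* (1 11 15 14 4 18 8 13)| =11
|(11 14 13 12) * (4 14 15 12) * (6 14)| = 12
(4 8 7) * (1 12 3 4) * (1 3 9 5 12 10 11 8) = (1 10 11 8 7 3 4)(5 12 9) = [0, 10, 2, 4, 1, 12, 6, 3, 7, 5, 11, 8, 9]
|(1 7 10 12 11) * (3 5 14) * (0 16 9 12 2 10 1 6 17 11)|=12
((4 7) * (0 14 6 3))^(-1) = (0 3 6 14)(4 7)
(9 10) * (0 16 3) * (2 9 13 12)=(0 16 3)(2 9 10 13 12)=[16, 1, 9, 0, 4, 5, 6, 7, 8, 10, 13, 11, 2, 12, 14, 15, 3]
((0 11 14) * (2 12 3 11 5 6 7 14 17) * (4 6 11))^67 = (0 5 11 17 2 12 3 4 6 7 14)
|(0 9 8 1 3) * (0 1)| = 6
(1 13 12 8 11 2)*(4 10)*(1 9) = (1 13 12 8 11 2 9)(4 10) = [0, 13, 9, 3, 10, 5, 6, 7, 11, 1, 4, 2, 8, 12]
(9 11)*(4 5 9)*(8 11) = (4 5 9 8 11) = [0, 1, 2, 3, 5, 9, 6, 7, 11, 8, 10, 4]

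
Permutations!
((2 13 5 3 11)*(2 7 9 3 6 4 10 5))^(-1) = (2 13)(3 9 7 11)(4 6 5 10)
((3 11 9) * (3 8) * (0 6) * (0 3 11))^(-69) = ((0 6 3)(8 11 9))^(-69) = (11)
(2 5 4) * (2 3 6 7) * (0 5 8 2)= (0 5 4 3 6 7)(2 8)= [5, 1, 8, 6, 3, 4, 7, 0, 2]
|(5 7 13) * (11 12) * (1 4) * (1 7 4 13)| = 10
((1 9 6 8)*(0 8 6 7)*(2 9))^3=((0 8 1 2 9 7))^3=(0 2)(1 7)(8 9)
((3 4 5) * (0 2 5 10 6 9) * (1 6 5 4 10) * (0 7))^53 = ((0 2 4 1 6 9 7)(3 10 5))^53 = (0 6 2 9 4 7 1)(3 5 10)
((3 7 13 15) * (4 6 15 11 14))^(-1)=(3 15 6 4 14 11 13 7)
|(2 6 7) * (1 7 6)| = 3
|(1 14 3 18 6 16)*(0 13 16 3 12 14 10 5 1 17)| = 12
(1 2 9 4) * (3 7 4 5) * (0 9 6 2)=(0 9 5 3 7 4 1)(2 6)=[9, 0, 6, 7, 1, 3, 2, 4, 8, 5]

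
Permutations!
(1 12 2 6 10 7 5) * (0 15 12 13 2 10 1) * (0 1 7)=[15, 13, 6, 3, 4, 1, 7, 5, 8, 9, 0, 11, 10, 2, 14, 12]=(0 15 12 10)(1 13 2 6 7 5)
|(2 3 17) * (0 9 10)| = 3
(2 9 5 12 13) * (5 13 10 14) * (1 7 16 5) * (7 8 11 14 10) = (1 8 11 14)(2 9 13)(5 12 7 16) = [0, 8, 9, 3, 4, 12, 6, 16, 11, 13, 10, 14, 7, 2, 1, 15, 5]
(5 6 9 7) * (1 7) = (1 7 5 6 9) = [0, 7, 2, 3, 4, 6, 9, 5, 8, 1]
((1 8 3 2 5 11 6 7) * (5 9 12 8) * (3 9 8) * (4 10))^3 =((1 5 11 6 7)(2 8 9 12 3)(4 10))^3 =(1 6 5 7 11)(2 12 8 3 9)(4 10)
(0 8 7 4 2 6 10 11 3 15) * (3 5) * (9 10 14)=(0 8 7 4 2 6 14 9 10 11 5 3 15)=[8, 1, 6, 15, 2, 3, 14, 4, 7, 10, 11, 5, 12, 13, 9, 0]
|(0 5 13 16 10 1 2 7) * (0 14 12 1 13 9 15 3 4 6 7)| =12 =|(0 5 9 15 3 4 6 7 14 12 1 2)(10 13 16)|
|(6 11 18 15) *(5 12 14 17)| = 4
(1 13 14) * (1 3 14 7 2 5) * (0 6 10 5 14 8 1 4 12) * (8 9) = (0 6 10 5 4 12)(1 13 7 2 14 3 9 8) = [6, 13, 14, 9, 12, 4, 10, 2, 1, 8, 5, 11, 0, 7, 3]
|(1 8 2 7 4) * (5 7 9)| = |(1 8 2 9 5 7 4)| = 7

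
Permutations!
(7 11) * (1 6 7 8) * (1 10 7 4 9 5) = [0, 6, 2, 3, 9, 1, 4, 11, 10, 5, 7, 8] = (1 6 4 9 5)(7 11 8 10)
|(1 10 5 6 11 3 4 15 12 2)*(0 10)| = 11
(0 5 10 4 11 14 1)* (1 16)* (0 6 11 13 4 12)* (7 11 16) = [5, 6, 2, 3, 13, 10, 16, 11, 8, 9, 12, 14, 0, 4, 7, 15, 1] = (0 5 10 12)(1 6 16)(4 13)(7 11 14)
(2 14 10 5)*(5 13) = (2 14 10 13 5) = [0, 1, 14, 3, 4, 2, 6, 7, 8, 9, 13, 11, 12, 5, 10]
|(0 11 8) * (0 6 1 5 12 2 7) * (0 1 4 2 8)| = |(0 11)(1 5 12 8 6 4 2 7)| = 8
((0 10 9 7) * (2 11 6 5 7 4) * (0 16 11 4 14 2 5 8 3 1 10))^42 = ((1 10 9 14 2 4 5 7 16 11 6 8 3))^42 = (1 14 5 11 3 9 4 16 8 10 2 7 6)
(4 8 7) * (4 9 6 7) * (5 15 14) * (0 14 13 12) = [14, 1, 2, 3, 8, 15, 7, 9, 4, 6, 10, 11, 0, 12, 5, 13] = (0 14 5 15 13 12)(4 8)(6 7 9)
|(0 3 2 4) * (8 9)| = 4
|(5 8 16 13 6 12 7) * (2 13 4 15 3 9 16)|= 35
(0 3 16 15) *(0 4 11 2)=(0 3 16 15 4 11 2)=[3, 1, 0, 16, 11, 5, 6, 7, 8, 9, 10, 2, 12, 13, 14, 4, 15]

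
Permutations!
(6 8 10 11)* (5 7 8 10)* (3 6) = [0, 1, 2, 6, 4, 7, 10, 8, 5, 9, 11, 3] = (3 6 10 11)(5 7 8)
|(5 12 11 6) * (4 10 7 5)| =|(4 10 7 5 12 11 6)| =7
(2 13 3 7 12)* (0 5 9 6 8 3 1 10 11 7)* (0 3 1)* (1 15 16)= [5, 10, 13, 3, 4, 9, 8, 12, 15, 6, 11, 7, 2, 0, 14, 16, 1]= (0 5 9 6 8 15 16 1 10 11 7 12 2 13)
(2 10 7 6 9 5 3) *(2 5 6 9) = (2 10 7 9 6)(3 5) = [0, 1, 10, 5, 4, 3, 2, 9, 8, 6, 7]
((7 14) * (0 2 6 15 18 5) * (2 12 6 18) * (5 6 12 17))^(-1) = ((0 17 5)(2 18 6 15)(7 14))^(-1) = (0 5 17)(2 15 6 18)(7 14)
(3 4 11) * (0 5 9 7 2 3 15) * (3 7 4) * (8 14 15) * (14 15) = (0 5 9 4 11 8 15)(2 7) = [5, 1, 7, 3, 11, 9, 6, 2, 15, 4, 10, 8, 12, 13, 14, 0]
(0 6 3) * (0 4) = [6, 1, 2, 4, 0, 5, 3] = (0 6 3 4)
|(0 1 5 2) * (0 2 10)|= |(0 1 5 10)|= 4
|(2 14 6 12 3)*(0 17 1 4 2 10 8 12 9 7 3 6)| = 42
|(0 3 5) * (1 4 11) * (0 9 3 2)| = |(0 2)(1 4 11)(3 5 9)| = 6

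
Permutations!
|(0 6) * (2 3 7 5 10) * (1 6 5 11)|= |(0 5 10 2 3 7 11 1 6)|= 9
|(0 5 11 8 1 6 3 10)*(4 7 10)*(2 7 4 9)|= |(0 5 11 8 1 6 3 9 2 7 10)|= 11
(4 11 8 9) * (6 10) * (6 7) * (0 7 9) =(0 7 6 10 9 4 11 8) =[7, 1, 2, 3, 11, 5, 10, 6, 0, 4, 9, 8]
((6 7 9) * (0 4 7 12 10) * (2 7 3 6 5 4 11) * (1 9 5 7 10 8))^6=(0 2)(1 6 5)(3 7 8)(4 9 12)(10 11)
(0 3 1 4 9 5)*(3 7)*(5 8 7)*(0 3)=(0 5 3 1 4 9 8 7)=[5, 4, 2, 1, 9, 3, 6, 0, 7, 8]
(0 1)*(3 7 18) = [1, 0, 2, 7, 4, 5, 6, 18, 8, 9, 10, 11, 12, 13, 14, 15, 16, 17, 3] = (0 1)(3 7 18)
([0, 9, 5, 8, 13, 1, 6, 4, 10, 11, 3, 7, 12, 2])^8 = [0, 1, 2, 10, 4, 5, 6, 7, 3, 9, 8, 11, 12, 13]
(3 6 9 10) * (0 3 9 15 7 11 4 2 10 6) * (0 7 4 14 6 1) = (0 3 7 11 14 6 15 4 2 10 9 1) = [3, 0, 10, 7, 2, 5, 15, 11, 8, 1, 9, 14, 12, 13, 6, 4]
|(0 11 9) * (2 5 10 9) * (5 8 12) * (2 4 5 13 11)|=|(0 2 8 12 13 11 4 5 10 9)|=10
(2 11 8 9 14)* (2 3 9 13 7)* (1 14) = (1 14 3 9)(2 11 8 13 7) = [0, 14, 11, 9, 4, 5, 6, 2, 13, 1, 10, 8, 12, 7, 3]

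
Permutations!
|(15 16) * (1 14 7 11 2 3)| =|(1 14 7 11 2 3)(15 16)| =6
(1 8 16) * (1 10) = (1 8 16 10) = [0, 8, 2, 3, 4, 5, 6, 7, 16, 9, 1, 11, 12, 13, 14, 15, 10]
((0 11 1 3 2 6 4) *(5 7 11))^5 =((0 5 7 11 1 3 2 6 4))^5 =(0 3 5 2 7 6 11 4 1)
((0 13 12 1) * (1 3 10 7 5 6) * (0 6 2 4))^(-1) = ((0 13 12 3 10 7 5 2 4)(1 6))^(-1) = (0 4 2 5 7 10 3 12 13)(1 6)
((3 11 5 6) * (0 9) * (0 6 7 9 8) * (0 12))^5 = (0 12 8)(3 6 9 7 5 11) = ((0 8 12)(3 11 5 7 9 6))^5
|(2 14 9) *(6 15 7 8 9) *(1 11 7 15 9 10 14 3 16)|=|(1 11 7 8 10 14 6 9 2 3 16)|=11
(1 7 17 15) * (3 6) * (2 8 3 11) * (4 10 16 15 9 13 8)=(1 7 17 9 13 8 3 6 11 2 4 10 16 15)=[0, 7, 4, 6, 10, 5, 11, 17, 3, 13, 16, 2, 12, 8, 14, 1, 15, 9]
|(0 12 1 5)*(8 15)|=|(0 12 1 5)(8 15)|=4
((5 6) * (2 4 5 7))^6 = ((2 4 5 6 7))^6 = (2 4 5 6 7)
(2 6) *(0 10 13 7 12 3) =(0 10 13 7 12 3)(2 6) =[10, 1, 6, 0, 4, 5, 2, 12, 8, 9, 13, 11, 3, 7]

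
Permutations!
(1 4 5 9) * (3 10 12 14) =(1 4 5 9)(3 10 12 14) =[0, 4, 2, 10, 5, 9, 6, 7, 8, 1, 12, 11, 14, 13, 3]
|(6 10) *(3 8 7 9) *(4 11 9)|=|(3 8 7 4 11 9)(6 10)|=6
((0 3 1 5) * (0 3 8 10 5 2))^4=(0 3 8 1 10 2 5)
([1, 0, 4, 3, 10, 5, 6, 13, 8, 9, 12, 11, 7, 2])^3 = (0 1)(2 12)(4 7)(10 13)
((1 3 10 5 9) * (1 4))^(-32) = (1 9 10)(3 4 5)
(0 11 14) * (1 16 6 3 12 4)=(0 11 14)(1 16 6 3 12 4)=[11, 16, 2, 12, 1, 5, 3, 7, 8, 9, 10, 14, 4, 13, 0, 15, 6]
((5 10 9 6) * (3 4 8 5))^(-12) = (3 8 10 6 4 5 9)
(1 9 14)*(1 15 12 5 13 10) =(1 9 14 15 12 5 13 10) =[0, 9, 2, 3, 4, 13, 6, 7, 8, 14, 1, 11, 5, 10, 15, 12]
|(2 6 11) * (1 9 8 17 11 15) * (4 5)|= 8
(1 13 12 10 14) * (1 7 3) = (1 13 12 10 14 7 3) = [0, 13, 2, 1, 4, 5, 6, 3, 8, 9, 14, 11, 10, 12, 7]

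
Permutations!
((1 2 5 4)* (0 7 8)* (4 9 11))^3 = ((0 7 8)(1 2 5 9 11 4))^3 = (1 9)(2 11)(4 5)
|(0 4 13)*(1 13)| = |(0 4 1 13)| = 4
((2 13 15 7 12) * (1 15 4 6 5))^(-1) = (1 5 6 4 13 2 12 7 15)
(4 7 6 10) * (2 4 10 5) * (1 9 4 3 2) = [0, 9, 3, 2, 7, 1, 5, 6, 8, 4, 10] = (10)(1 9 4 7 6 5)(2 3)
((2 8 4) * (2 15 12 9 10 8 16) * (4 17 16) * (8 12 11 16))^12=((2 4 15 11 16)(8 17)(9 10 12))^12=(17)(2 15 16 4 11)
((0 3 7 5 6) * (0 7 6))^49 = (0 5 7 6 3)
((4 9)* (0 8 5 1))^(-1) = (0 1 5 8)(4 9) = ((0 8 5 1)(4 9))^(-1)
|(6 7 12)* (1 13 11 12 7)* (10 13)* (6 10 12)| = 6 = |(1 12 10 13 11 6)|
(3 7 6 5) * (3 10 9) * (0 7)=(0 7 6 5 10 9 3)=[7, 1, 2, 0, 4, 10, 5, 6, 8, 3, 9]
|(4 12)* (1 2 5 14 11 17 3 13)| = |(1 2 5 14 11 17 3 13)(4 12)| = 8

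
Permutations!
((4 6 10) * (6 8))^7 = ((4 8 6 10))^7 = (4 10 6 8)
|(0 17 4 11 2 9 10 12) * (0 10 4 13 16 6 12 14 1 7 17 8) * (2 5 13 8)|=|(0 2 9 4 11 5 13 16 6 12 10 14 1 7 17 8)|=16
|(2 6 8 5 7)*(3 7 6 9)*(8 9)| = |(2 8 5 6 9 3 7)| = 7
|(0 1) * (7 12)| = 2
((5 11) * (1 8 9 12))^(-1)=(1 12 9 8)(5 11)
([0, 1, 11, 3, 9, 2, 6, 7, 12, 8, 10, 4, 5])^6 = [0, 1, 5, 3, 11, 12, 6, 7, 9, 4, 10, 2, 8]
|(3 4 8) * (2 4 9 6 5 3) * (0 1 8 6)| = 9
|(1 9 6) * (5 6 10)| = |(1 9 10 5 6)| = 5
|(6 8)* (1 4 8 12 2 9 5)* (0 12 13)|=|(0 12 2 9 5 1 4 8 6 13)|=10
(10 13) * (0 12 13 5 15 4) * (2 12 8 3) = (0 8 3 2 12 13 10 5 15 4) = [8, 1, 12, 2, 0, 15, 6, 7, 3, 9, 5, 11, 13, 10, 14, 4]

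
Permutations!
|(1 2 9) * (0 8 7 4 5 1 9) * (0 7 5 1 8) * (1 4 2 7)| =|(9)(1 7 2)(5 8)| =6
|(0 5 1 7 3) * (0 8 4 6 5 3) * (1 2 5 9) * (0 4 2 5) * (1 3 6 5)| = |(0 6 9 3 8 2)(1 7 4 5)| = 12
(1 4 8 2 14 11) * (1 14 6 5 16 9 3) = [0, 4, 6, 1, 8, 16, 5, 7, 2, 3, 10, 14, 12, 13, 11, 15, 9] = (1 4 8 2 6 5 16 9 3)(11 14)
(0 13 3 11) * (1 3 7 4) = (0 13 7 4 1 3 11) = [13, 3, 2, 11, 1, 5, 6, 4, 8, 9, 10, 0, 12, 7]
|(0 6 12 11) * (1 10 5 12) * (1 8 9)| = 9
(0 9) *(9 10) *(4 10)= [4, 1, 2, 3, 10, 5, 6, 7, 8, 0, 9]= (0 4 10 9)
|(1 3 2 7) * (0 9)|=4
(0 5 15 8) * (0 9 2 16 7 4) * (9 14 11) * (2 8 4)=(0 5 15 4)(2 16 7)(8 14 11 9)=[5, 1, 16, 3, 0, 15, 6, 2, 14, 8, 10, 9, 12, 13, 11, 4, 7]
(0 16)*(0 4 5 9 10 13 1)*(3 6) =[16, 0, 2, 6, 5, 9, 3, 7, 8, 10, 13, 11, 12, 1, 14, 15, 4] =(0 16 4 5 9 10 13 1)(3 6)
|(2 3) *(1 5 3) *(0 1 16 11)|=7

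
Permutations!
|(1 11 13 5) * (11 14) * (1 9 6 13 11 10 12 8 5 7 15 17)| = 12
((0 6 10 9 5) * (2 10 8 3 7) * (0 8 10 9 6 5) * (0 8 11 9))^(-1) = ((0 5 11 9 8 3 7 2)(6 10))^(-1) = (0 2 7 3 8 9 11 5)(6 10)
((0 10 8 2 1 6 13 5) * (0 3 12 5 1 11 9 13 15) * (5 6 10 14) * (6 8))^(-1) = (0 15 6 10 1 13 9 11 2 8 12 3 5 14)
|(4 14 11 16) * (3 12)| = |(3 12)(4 14 11 16)| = 4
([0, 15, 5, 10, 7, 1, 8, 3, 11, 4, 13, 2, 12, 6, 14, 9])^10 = [0, 11, 6, 9, 1, 8, 3, 15, 10, 5, 4, 13, 12, 7, 14, 2]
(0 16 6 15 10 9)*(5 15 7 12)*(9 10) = (0 16 6 7 12 5 15 9) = [16, 1, 2, 3, 4, 15, 7, 12, 8, 0, 10, 11, 5, 13, 14, 9, 6]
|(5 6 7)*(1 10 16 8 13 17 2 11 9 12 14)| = |(1 10 16 8 13 17 2 11 9 12 14)(5 6 7)| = 33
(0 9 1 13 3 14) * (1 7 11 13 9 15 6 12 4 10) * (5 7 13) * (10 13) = (0 15 6 12 4 13 3 14)(1 9 10)(5 7 11) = [15, 9, 2, 14, 13, 7, 12, 11, 8, 10, 1, 5, 4, 3, 0, 6]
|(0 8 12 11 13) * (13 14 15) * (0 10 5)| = |(0 8 12 11 14 15 13 10 5)| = 9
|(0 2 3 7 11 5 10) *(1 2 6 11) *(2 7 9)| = 30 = |(0 6 11 5 10)(1 7)(2 3 9)|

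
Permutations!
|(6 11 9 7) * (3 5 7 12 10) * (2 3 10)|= |(2 3 5 7 6 11 9 12)|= 8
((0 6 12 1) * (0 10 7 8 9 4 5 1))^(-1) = ((0 6 12)(1 10 7 8 9 4 5))^(-1) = (0 12 6)(1 5 4 9 8 7 10)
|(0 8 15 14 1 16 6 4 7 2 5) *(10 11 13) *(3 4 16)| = 30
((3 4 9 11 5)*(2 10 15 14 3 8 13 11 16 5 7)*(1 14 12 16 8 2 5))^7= ((1 14 3 4 9 8 13 11 7 5 2 10 15 12 16))^7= (1 11 16 13 12 8 15 9 10 4 2 3 5 14 7)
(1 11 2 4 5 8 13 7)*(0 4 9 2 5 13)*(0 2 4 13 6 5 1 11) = (0 13 7 11 1)(2 9 4 6 5 8) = [13, 0, 9, 3, 6, 8, 5, 11, 2, 4, 10, 1, 12, 7]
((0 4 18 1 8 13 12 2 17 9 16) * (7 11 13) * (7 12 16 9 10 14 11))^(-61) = (0 8 10 16 1 17 13 18 2 11 4 12 14) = ((0 4 18 1 8 12 2 17 10 14 11 13 16))^(-61)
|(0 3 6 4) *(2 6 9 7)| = |(0 3 9 7 2 6 4)| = 7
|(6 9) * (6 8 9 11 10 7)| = 4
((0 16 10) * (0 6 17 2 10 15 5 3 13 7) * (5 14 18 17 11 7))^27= ((0 16 15 14 18 17 2 10 6 11 7)(3 13 5))^27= (0 17 7 18 11 14 6 15 10 16 2)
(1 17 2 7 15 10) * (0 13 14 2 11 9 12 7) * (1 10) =(0 13 14 2)(1 17 11 9 12 7 15) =[13, 17, 0, 3, 4, 5, 6, 15, 8, 12, 10, 9, 7, 14, 2, 1, 16, 11]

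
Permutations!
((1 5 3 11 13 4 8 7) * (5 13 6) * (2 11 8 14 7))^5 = ((1 13 4 14 7)(2 11 6 5 3 8))^5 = (14)(2 8 3 5 6 11)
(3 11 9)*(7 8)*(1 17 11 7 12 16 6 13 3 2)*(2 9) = [0, 17, 1, 7, 4, 5, 13, 8, 12, 9, 10, 2, 16, 3, 14, 15, 6, 11] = (1 17 11 2)(3 7 8 12 16 6 13)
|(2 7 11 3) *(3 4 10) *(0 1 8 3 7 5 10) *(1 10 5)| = 20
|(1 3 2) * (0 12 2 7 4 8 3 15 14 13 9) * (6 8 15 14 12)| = |(0 6 8 3 7 4 15 12 2 1 14 13 9)| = 13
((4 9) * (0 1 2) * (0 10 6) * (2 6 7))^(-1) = (0 6 1)(2 7 10)(4 9)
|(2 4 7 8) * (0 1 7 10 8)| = 12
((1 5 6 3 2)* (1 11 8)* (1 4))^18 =((1 5 6 3 2 11 8 4))^18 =(1 6 2 8)(3 11 4 5)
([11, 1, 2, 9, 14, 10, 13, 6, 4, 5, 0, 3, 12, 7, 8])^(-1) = (0 10 5 9 3 11)(4 8 14)(6 7 13)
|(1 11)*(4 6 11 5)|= |(1 5 4 6 11)|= 5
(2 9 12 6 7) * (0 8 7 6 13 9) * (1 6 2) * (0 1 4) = [8, 6, 1, 3, 0, 5, 2, 4, 7, 12, 10, 11, 13, 9] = (0 8 7 4)(1 6 2)(9 12 13)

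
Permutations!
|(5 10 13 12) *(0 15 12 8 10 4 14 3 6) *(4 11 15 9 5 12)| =|(0 9 5 11 15 4 14 3 6)(8 10 13)| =9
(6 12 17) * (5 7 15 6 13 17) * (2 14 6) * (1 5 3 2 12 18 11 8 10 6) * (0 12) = (0 12 3 2 14 1 5 7 15)(6 18 11 8 10)(13 17) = [12, 5, 14, 2, 4, 7, 18, 15, 10, 9, 6, 8, 3, 17, 1, 0, 16, 13, 11]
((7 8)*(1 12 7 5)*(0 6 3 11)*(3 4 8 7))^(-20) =((0 6 4 8 5 1 12 3 11))^(-20) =(0 3 1 8 6 11 12 5 4)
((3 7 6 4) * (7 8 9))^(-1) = ((3 8 9 7 6 4))^(-1) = (3 4 6 7 9 8)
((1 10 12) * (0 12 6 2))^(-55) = (0 2 6 10 1 12)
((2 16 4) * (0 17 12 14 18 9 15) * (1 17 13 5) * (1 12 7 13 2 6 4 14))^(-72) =(0 9 14 2 15 18 16)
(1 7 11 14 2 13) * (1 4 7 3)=(1 3)(2 13 4 7 11 14)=[0, 3, 13, 1, 7, 5, 6, 11, 8, 9, 10, 14, 12, 4, 2]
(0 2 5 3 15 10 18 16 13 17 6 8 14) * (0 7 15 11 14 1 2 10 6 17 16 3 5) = (0 10 18 3 11 14 7 15 6 8 1 2)(13 16) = [10, 2, 0, 11, 4, 5, 8, 15, 1, 9, 18, 14, 12, 16, 7, 6, 13, 17, 3]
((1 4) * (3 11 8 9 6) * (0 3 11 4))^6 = (0 4)(1 3)(6 8)(9 11)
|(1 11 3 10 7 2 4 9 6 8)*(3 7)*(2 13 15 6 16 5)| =70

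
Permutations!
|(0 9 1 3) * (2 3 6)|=6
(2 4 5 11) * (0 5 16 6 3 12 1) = (0 5 11 2 4 16 6 3 12 1) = [5, 0, 4, 12, 16, 11, 3, 7, 8, 9, 10, 2, 1, 13, 14, 15, 6]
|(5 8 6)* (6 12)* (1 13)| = 4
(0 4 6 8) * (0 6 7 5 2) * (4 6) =(0 6 8 4 7 5 2) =[6, 1, 0, 3, 7, 2, 8, 5, 4]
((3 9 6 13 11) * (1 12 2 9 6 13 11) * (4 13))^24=(13)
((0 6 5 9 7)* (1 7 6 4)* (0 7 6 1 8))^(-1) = (0 8 4)(1 9 5 6)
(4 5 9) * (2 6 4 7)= (2 6 4 5 9 7)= [0, 1, 6, 3, 5, 9, 4, 2, 8, 7]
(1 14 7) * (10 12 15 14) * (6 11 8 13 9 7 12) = (1 10 6 11 8 13 9 7)(12 15 14) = [0, 10, 2, 3, 4, 5, 11, 1, 13, 7, 6, 8, 15, 9, 12, 14]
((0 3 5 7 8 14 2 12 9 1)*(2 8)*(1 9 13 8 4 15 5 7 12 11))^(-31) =(0 1 11 2 7 3)(4 13 15 8 5 14 12)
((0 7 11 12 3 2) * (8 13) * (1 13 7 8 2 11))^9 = (0 1)(2 7)(8 13)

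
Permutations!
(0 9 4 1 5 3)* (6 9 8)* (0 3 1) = [8, 5, 2, 3, 0, 1, 9, 7, 6, 4] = (0 8 6 9 4)(1 5)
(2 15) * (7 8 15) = (2 7 8 15) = [0, 1, 7, 3, 4, 5, 6, 8, 15, 9, 10, 11, 12, 13, 14, 2]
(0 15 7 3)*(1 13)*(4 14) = [15, 13, 2, 0, 14, 5, 6, 3, 8, 9, 10, 11, 12, 1, 4, 7] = (0 15 7 3)(1 13)(4 14)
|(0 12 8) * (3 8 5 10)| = |(0 12 5 10 3 8)| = 6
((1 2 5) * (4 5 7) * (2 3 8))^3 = (1 2 5 8 4 3 7)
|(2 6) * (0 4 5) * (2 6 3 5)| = 5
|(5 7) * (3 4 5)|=4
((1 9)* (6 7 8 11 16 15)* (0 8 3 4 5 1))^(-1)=((0 8 11 16 15 6 7 3 4 5 1 9))^(-1)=(0 9 1 5 4 3 7 6 15 16 11 8)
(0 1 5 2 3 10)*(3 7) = (0 1 5 2 7 3 10) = [1, 5, 7, 10, 4, 2, 6, 3, 8, 9, 0]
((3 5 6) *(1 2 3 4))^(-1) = (1 4 6 5 3 2)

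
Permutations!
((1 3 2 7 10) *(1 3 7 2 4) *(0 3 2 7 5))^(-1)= ((0 3 4 1 5)(2 7 10))^(-1)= (0 5 1 4 3)(2 10 7)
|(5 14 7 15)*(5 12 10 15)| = 3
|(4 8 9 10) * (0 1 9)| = 6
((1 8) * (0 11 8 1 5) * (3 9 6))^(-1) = ((0 11 8 5)(3 9 6))^(-1) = (0 5 8 11)(3 6 9)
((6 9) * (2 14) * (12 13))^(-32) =((2 14)(6 9)(12 13))^(-32) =(14)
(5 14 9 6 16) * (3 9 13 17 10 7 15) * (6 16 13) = [0, 1, 2, 9, 4, 14, 13, 15, 8, 16, 7, 11, 12, 17, 6, 3, 5, 10] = (3 9 16 5 14 6 13 17 10 7 15)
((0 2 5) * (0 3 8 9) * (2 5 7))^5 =(9)(2 7)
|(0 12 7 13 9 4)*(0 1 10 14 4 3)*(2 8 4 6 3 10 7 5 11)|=15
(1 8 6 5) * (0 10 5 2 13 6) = (0 10 5 1 8)(2 13 6) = [10, 8, 13, 3, 4, 1, 2, 7, 0, 9, 5, 11, 12, 6]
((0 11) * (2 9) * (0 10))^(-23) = ((0 11 10)(2 9))^(-23) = (0 11 10)(2 9)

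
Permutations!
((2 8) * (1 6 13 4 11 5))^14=((1 6 13 4 11 5)(2 8))^14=(1 13 11)(4 5 6)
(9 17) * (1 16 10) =[0, 16, 2, 3, 4, 5, 6, 7, 8, 17, 1, 11, 12, 13, 14, 15, 10, 9] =(1 16 10)(9 17)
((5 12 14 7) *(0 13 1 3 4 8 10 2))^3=((0 13 1 3 4 8 10 2)(5 12 14 7))^3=(0 3 10 13 4 2 1 8)(5 7 14 12)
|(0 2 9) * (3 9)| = 4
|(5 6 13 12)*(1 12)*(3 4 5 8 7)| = |(1 12 8 7 3 4 5 6 13)| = 9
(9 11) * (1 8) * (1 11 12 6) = (1 8 11 9 12 6) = [0, 8, 2, 3, 4, 5, 1, 7, 11, 12, 10, 9, 6]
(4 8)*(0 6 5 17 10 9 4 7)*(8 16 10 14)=(0 6 5 17 14 8 7)(4 16 10 9)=[6, 1, 2, 3, 16, 17, 5, 0, 7, 4, 9, 11, 12, 13, 8, 15, 10, 14]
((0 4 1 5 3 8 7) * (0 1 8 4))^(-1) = (1 7 8 4 3 5)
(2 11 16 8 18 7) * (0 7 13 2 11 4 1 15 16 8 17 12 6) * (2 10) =(0 7 11 8 18 13 10 2 4 1 15 16 17 12 6) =[7, 15, 4, 3, 1, 5, 0, 11, 18, 9, 2, 8, 6, 10, 14, 16, 17, 12, 13]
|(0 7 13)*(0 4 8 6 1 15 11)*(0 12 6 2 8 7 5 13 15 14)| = 22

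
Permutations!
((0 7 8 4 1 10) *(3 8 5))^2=(0 5 8 1)(3 4 10 7)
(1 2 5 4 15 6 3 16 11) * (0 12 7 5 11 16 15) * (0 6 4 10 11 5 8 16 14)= [12, 2, 5, 15, 6, 10, 3, 8, 16, 9, 11, 1, 7, 13, 0, 4, 14]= (0 12 7 8 16 14)(1 2 5 10 11)(3 15 4 6)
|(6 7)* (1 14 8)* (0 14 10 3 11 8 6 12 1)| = 10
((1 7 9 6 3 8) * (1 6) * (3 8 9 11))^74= (1 9 3 11 7)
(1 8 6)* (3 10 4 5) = [0, 8, 2, 10, 5, 3, 1, 7, 6, 9, 4] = (1 8 6)(3 10 4 5)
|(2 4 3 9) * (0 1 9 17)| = 7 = |(0 1 9 2 4 3 17)|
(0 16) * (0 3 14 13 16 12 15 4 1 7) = [12, 7, 2, 14, 1, 5, 6, 0, 8, 9, 10, 11, 15, 16, 13, 4, 3] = (0 12 15 4 1 7)(3 14 13 16)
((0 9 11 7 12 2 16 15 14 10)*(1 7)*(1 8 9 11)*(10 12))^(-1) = (0 10 7 1 9 8 11)(2 12 14 15 16)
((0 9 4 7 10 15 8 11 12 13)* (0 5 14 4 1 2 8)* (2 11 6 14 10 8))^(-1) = (0 15 10 5 13 12 11 1 9)(4 14 6 8 7)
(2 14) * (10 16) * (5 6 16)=[0, 1, 14, 3, 4, 6, 16, 7, 8, 9, 5, 11, 12, 13, 2, 15, 10]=(2 14)(5 6 16 10)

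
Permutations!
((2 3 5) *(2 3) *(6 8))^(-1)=((3 5)(6 8))^(-1)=(3 5)(6 8)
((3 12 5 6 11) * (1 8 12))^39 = (1 6 8 11 12 3 5)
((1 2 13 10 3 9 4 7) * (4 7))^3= ((1 2 13 10 3 9 7))^3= (1 10 7 13 9 2 3)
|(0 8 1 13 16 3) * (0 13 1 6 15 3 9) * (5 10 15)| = 10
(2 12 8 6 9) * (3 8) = (2 12 3 8 6 9) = [0, 1, 12, 8, 4, 5, 9, 7, 6, 2, 10, 11, 3]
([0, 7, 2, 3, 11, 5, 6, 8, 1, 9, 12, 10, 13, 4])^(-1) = (1 8 7)(4 13 12 10 11)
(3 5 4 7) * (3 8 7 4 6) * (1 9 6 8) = (1 9 6 3 5 8 7) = [0, 9, 2, 5, 4, 8, 3, 1, 7, 6]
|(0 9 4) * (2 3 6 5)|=12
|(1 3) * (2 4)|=|(1 3)(2 4)|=2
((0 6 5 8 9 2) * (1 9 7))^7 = (0 2 9 1 7 8 5 6)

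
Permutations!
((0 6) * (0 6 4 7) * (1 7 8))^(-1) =(0 7 1 8 4)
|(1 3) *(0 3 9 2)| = 5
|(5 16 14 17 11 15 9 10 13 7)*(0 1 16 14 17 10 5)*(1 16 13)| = 12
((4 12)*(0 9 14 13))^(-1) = ((0 9 14 13)(4 12))^(-1) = (0 13 14 9)(4 12)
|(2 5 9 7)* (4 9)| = |(2 5 4 9 7)| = 5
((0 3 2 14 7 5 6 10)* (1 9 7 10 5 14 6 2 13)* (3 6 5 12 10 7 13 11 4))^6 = (14)(0 12)(6 10)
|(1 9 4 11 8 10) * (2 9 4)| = 10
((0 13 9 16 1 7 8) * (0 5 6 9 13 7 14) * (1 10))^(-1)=(0 14 1 10 16 9 6 5 8 7)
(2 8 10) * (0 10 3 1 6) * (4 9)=(0 10 2 8 3 1 6)(4 9)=[10, 6, 8, 1, 9, 5, 0, 7, 3, 4, 2]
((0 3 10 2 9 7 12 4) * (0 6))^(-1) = (0 6 4 12 7 9 2 10 3)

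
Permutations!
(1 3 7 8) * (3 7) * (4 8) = (1 7 4 8) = [0, 7, 2, 3, 8, 5, 6, 4, 1]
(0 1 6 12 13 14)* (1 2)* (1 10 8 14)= (0 2 10 8 14)(1 6 12 13)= [2, 6, 10, 3, 4, 5, 12, 7, 14, 9, 8, 11, 13, 1, 0]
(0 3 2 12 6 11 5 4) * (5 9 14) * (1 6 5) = (0 3 2 12 5 4)(1 6 11 9 14) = [3, 6, 12, 2, 0, 4, 11, 7, 8, 14, 10, 9, 5, 13, 1]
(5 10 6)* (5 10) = (6 10) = [0, 1, 2, 3, 4, 5, 10, 7, 8, 9, 6]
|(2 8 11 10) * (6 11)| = 5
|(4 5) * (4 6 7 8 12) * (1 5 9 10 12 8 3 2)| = |(1 5 6 7 3 2)(4 9 10 12)| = 12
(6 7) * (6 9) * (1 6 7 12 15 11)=(1 6 12 15 11)(7 9)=[0, 6, 2, 3, 4, 5, 12, 9, 8, 7, 10, 1, 15, 13, 14, 11]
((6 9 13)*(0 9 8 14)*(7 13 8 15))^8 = (15)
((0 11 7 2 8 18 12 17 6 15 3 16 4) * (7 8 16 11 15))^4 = (0 8 6 4 11 17 16 3 12 2 15 18 7)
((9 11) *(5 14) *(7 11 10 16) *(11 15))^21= ((5 14)(7 15 11 9 10 16))^21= (5 14)(7 9)(10 15)(11 16)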